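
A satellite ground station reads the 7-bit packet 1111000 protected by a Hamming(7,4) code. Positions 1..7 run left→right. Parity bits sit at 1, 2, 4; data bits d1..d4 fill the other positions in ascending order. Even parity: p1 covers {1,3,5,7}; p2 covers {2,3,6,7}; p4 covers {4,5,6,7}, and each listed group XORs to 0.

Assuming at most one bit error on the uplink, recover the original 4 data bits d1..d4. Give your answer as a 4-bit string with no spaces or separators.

1000

s1 (pos 1,3,5,7): 1⊕1⊕0⊕0 = 0
s2 (pos 2,3,6,7): 1⊕1⊕0⊕0 = 0
s4 (pos 4,5,6,7): 1⊕0⊕0⊕0 = 1
Syndrome s4…s1 = 100 → error at position 4.
Flip position 4: 1111000 → 1110000
Read data bits from positions 3,5,6,7: 1000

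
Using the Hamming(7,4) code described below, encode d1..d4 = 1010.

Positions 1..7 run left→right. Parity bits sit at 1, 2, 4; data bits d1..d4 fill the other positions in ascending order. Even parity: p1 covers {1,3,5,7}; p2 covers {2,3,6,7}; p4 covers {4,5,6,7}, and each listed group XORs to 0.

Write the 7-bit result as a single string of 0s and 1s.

Place data at non-parity positions: p1 p2 1 p4 0 1 0
p1 (pos 1,3,5,7): XOR of data positions = 1⊕0⊕0 = 1
p2 (pos 2,3,6,7): XOR of data positions = 1⊕1⊕0 = 0
p4 (pos 4,5,6,7): XOR of data positions = 0⊕1⊕0 = 1
Codeword: 1011010

1011010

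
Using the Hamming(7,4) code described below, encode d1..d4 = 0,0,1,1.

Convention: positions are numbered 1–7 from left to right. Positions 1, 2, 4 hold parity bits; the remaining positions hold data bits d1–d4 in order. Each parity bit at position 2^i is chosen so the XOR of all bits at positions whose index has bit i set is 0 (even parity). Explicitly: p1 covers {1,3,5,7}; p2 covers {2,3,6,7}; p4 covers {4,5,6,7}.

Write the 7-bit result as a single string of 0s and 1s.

Place data at non-parity positions: p1 p2 0 p4 0 1 1
p1 (pos 1,3,5,7): XOR of data positions = 0⊕0⊕1 = 1
p2 (pos 2,3,6,7): XOR of data positions = 0⊕1⊕1 = 0
p4 (pos 4,5,6,7): XOR of data positions = 0⊕1⊕1 = 0
Codeword: 1000011

1000011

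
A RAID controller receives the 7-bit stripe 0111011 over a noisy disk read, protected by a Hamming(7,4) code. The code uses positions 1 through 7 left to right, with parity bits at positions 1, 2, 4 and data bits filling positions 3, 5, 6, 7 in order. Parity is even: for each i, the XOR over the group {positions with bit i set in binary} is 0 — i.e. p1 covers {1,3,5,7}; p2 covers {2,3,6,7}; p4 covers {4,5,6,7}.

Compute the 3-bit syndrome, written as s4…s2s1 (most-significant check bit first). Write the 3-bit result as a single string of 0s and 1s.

100

s1 (pos 1,3,5,7): 0⊕1⊕0⊕1 = 0
s2 (pos 2,3,6,7): 1⊕1⊕1⊕1 = 0
s4 (pos 4,5,6,7): 1⊕0⊕1⊕1 = 1
Syndrome s4…s1 = 100 → error at position 4.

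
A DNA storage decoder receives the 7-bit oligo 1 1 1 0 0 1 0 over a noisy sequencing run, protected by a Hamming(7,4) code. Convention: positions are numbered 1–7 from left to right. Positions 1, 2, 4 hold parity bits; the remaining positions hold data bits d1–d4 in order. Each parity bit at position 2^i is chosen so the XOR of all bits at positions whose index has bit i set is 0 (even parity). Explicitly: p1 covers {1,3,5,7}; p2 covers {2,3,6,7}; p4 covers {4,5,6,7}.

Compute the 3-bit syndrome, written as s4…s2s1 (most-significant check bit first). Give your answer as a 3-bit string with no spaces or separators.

110

s1 (pos 1,3,5,7): 1⊕1⊕0⊕0 = 0
s2 (pos 2,3,6,7): 1⊕1⊕1⊕0 = 1
s4 (pos 4,5,6,7): 0⊕0⊕1⊕0 = 1
Syndrome s4…s1 = 110 → error at position 6.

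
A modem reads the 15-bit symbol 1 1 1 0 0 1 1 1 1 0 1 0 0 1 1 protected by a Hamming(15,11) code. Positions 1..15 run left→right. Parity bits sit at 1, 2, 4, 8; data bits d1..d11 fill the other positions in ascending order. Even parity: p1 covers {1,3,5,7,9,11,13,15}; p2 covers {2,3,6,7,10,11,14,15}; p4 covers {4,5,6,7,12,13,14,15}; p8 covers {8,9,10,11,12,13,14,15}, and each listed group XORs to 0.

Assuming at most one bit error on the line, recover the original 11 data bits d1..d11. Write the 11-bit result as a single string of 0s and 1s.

s1 (pos 1,3,5,7,9,11,13,15): 1⊕1⊕0⊕1⊕1⊕1⊕0⊕1 = 0
s2 (pos 2,3,6,7,10,11,14,15): 1⊕1⊕1⊕1⊕0⊕1⊕1⊕1 = 1
s4 (pos 4,5,6,7,12,13,14,15): 0⊕0⊕1⊕1⊕0⊕0⊕1⊕1 = 0
s8 (pos 8,9,10,11,12,13,14,15): 1⊕1⊕0⊕1⊕0⊕0⊕1⊕1 = 1
Syndrome s8…s1 = 1010 → error at position 10.
Flip position 10: 111001111010011 → 111001111110011
Read data bits from positions 3,5,6,7,9,10,11,12,13,14,15: 10111110011

10111110011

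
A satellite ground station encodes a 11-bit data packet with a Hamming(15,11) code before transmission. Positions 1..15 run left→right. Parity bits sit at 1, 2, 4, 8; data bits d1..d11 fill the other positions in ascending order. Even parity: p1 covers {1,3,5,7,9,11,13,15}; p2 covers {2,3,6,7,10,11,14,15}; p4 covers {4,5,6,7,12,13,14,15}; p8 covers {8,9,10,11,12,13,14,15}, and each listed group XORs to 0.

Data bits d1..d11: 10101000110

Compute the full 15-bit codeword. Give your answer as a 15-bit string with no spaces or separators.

111101011000110

Place data at non-parity positions: p1 p2 1 p4 0 1 0 p8 1 0 0 0 1 1 0
p1 (pos 1,3,5,7,9,11,13,15): XOR of data positions = 1⊕0⊕0⊕1⊕0⊕1⊕0 = 1
p2 (pos 2,3,6,7,10,11,14,15): XOR of data positions = 1⊕1⊕0⊕0⊕0⊕1⊕0 = 1
p4 (pos 4,5,6,7,12,13,14,15): XOR of data positions = 0⊕1⊕0⊕0⊕1⊕1⊕0 = 1
p8 (pos 8,9,10,11,12,13,14,15): XOR of data positions = 1⊕0⊕0⊕0⊕1⊕1⊕0 = 1
Codeword: 111101011000110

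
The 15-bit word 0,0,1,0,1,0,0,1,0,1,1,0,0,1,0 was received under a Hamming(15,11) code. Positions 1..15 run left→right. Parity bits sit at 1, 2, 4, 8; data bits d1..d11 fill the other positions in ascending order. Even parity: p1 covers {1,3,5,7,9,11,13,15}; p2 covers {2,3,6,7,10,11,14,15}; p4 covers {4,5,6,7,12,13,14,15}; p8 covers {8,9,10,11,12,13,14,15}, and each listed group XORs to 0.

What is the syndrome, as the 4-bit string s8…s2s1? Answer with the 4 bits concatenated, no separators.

s1 (pos 1,3,5,7,9,11,13,15): 0⊕1⊕1⊕0⊕0⊕1⊕0⊕0 = 1
s2 (pos 2,3,6,7,10,11,14,15): 0⊕1⊕0⊕0⊕1⊕1⊕1⊕0 = 0
s4 (pos 4,5,6,7,12,13,14,15): 0⊕1⊕0⊕0⊕0⊕0⊕1⊕0 = 0
s8 (pos 8,9,10,11,12,13,14,15): 1⊕0⊕1⊕1⊕0⊕0⊕1⊕0 = 0
Syndrome s8…s1 = 0001 → error at position 1.

0001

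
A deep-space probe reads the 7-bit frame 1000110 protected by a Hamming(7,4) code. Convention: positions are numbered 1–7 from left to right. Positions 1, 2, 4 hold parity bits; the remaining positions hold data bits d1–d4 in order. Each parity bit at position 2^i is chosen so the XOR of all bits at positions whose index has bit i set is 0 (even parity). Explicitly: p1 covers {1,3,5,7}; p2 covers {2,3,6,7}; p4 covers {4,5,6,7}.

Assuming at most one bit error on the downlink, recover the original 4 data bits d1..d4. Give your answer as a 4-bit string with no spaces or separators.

s1 (pos 1,3,5,7): 1⊕0⊕1⊕0 = 0
s2 (pos 2,3,6,7): 0⊕0⊕1⊕0 = 1
s4 (pos 4,5,6,7): 0⊕1⊕1⊕0 = 0
Syndrome s4…s1 = 010 → error at position 2.
Flip position 2: 1000110 → 1100110
Read data bits from positions 3,5,6,7: 0110

0110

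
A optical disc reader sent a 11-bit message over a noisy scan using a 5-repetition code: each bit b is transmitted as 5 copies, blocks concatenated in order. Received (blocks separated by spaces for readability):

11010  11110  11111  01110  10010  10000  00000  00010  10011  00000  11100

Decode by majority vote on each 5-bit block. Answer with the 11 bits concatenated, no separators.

11110000101

Block 1 (11010): 3 ones → 1
Block 2 (11110): 4 ones → 1
Block 3 (11111): 5 ones → 1
Block 4 (01110): 3 ones → 1
Block 5 (10010): 2 ones → 0
Block 6 (10000): 1 one → 0
Block 7 (00000): 0 ones → 0
Block 8 (00010): 1 one → 0
Block 9 (10011): 3 ones → 1
Block 10 (00000): 0 ones → 0
Block 11 (11100): 3 ones → 1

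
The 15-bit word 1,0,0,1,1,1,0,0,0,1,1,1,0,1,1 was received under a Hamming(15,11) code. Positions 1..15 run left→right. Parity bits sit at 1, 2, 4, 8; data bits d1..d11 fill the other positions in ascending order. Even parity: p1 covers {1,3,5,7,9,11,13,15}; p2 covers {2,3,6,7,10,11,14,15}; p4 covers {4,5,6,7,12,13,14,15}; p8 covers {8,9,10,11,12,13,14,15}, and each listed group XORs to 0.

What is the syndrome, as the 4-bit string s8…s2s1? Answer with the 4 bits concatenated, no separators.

1010

s1 (pos 1,3,5,7,9,11,13,15): 1⊕0⊕1⊕0⊕0⊕1⊕0⊕1 = 0
s2 (pos 2,3,6,7,10,11,14,15): 0⊕0⊕1⊕0⊕1⊕1⊕1⊕1 = 1
s4 (pos 4,5,6,7,12,13,14,15): 1⊕1⊕1⊕0⊕1⊕0⊕1⊕1 = 0
s8 (pos 8,9,10,11,12,13,14,15): 0⊕0⊕1⊕1⊕1⊕0⊕1⊕1 = 1
Syndrome s8…s1 = 1010 → error at position 10.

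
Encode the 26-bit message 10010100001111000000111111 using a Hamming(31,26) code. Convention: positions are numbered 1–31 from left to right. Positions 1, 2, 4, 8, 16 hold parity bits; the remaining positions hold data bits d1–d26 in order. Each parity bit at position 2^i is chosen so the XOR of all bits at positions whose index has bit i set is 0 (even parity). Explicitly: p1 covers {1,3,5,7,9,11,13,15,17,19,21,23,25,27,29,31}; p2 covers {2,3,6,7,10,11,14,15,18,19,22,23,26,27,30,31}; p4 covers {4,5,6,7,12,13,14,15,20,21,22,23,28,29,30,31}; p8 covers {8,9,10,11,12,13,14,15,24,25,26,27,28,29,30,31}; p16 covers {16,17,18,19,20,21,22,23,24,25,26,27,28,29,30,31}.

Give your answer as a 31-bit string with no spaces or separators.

Place data at non-parity positions: p1 p2 1 p4 0 0 1 p8 0 1 0 0 0 0 1 p16 1 1 1 0 0 0 0 0 0 1 1 1 1 1 1
p1 (pos 1,3,5,7,9,11,13,15,17,19,21,23,25,27,29,31): XOR of data positions = 1⊕0⊕1⊕0⊕0⊕0⊕1⊕1⊕1⊕0⊕0⊕0⊕1⊕1⊕1 = 0
p2 (pos 2,3,6,7,10,11,14,15,18,19,22,23,26,27,30,31): XOR of data positions = 1⊕0⊕1⊕1⊕0⊕0⊕1⊕1⊕1⊕0⊕0⊕1⊕1⊕1⊕1 = 0
p4 (pos 4,5,6,7,12,13,14,15,20,21,22,23,28,29,30,31): XOR of data positions = 0⊕0⊕1⊕0⊕0⊕0⊕1⊕0⊕0⊕0⊕0⊕1⊕1⊕1⊕1 = 0
p8 (pos 8,9,10,11,12,13,14,15,24,25,26,27,28,29,30,31): XOR of data positions = 0⊕1⊕0⊕0⊕0⊕0⊕1⊕0⊕0⊕1⊕1⊕1⊕1⊕1⊕1 = 0
p16 (pos 16,17,18,19,20,21,22,23,24,25,26,27,28,29,30,31): XOR of data positions = 1⊕1⊕1⊕0⊕0⊕0⊕0⊕0⊕0⊕1⊕1⊕1⊕1⊕1⊕1 = 1
Codeword: 0010001001000011111000000111111

0010001001000011111000000111111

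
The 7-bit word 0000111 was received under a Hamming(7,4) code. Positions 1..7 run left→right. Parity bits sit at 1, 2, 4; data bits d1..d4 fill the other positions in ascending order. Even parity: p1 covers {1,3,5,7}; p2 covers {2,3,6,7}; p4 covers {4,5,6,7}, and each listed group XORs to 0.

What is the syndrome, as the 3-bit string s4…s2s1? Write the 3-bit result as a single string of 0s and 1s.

100

s1 (pos 1,3,5,7): 0⊕0⊕1⊕1 = 0
s2 (pos 2,3,6,7): 0⊕0⊕1⊕1 = 0
s4 (pos 4,5,6,7): 0⊕1⊕1⊕1 = 1
Syndrome s4…s1 = 100 → error at position 4.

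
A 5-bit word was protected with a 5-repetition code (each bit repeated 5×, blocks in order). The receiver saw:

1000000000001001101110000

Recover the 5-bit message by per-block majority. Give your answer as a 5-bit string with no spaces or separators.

00010

Block 1 (10000): 1 one → 0
Block 2 (00000): 0 ones → 0
Block 3 (00100): 1 one → 0
Block 4 (11011): 4 ones → 1
Block 5 (10000): 1 one → 0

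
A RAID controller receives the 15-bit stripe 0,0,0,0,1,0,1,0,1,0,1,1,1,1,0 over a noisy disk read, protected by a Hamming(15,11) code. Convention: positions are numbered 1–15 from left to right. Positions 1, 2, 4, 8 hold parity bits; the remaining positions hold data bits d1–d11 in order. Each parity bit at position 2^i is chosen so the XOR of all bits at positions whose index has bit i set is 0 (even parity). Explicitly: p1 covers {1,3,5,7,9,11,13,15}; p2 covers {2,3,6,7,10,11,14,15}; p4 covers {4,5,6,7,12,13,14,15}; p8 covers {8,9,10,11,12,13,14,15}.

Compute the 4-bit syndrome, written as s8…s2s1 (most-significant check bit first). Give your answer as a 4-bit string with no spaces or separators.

1111

s1 (pos 1,3,5,7,9,11,13,15): 0⊕0⊕1⊕1⊕1⊕1⊕1⊕0 = 1
s2 (pos 2,3,6,7,10,11,14,15): 0⊕0⊕0⊕1⊕0⊕1⊕1⊕0 = 1
s4 (pos 4,5,6,7,12,13,14,15): 0⊕1⊕0⊕1⊕1⊕1⊕1⊕0 = 1
s8 (pos 8,9,10,11,12,13,14,15): 0⊕1⊕0⊕1⊕1⊕1⊕1⊕0 = 1
Syndrome s8…s1 = 1111 → error at position 15.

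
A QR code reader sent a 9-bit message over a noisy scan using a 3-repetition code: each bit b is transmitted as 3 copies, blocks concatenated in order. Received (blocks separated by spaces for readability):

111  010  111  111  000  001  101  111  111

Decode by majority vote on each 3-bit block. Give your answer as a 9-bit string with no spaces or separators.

101100111

Block 1 (111): 3 ones → 1
Block 2 (010): 1 one → 0
Block 3 (111): 3 ones → 1
Block 4 (111): 3 ones → 1
Block 5 (000): 0 ones → 0
Block 6 (001): 1 one → 0
Block 7 (101): 2 ones → 1
Block 8 (111): 3 ones → 1
Block 9 (111): 3 ones → 1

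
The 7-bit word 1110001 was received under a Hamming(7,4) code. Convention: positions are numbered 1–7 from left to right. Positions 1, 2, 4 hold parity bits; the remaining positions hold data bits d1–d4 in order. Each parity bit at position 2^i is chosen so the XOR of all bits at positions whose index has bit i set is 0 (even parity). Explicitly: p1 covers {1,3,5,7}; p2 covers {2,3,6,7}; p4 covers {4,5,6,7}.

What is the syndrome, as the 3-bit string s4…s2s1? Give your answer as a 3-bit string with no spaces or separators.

111

s1 (pos 1,3,5,7): 1⊕1⊕0⊕1 = 1
s2 (pos 2,3,6,7): 1⊕1⊕0⊕1 = 1
s4 (pos 4,5,6,7): 0⊕0⊕0⊕1 = 1
Syndrome s4…s1 = 111 → error at position 7.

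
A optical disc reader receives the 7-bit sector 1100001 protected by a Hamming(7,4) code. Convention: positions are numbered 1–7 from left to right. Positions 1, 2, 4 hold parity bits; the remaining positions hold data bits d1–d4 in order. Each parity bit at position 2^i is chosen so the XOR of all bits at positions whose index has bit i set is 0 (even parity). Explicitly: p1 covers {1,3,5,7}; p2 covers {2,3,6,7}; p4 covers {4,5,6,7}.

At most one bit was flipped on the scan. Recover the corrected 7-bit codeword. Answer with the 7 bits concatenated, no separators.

1101001

s1 (pos 1,3,5,7): 1⊕0⊕0⊕1 = 0
s2 (pos 2,3,6,7): 1⊕0⊕0⊕1 = 0
s4 (pos 4,5,6,7): 0⊕0⊕0⊕1 = 1
Syndrome s4…s1 = 100 → error at position 4.
Flip position 4: 1100001 → 1101001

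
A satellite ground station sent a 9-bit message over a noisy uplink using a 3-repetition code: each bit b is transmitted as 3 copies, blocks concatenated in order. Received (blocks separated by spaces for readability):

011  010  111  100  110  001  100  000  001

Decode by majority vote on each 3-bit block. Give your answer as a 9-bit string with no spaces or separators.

Block 1 (011): 2 ones → 1
Block 2 (010): 1 one → 0
Block 3 (111): 3 ones → 1
Block 4 (100): 1 one → 0
Block 5 (110): 2 ones → 1
Block 6 (001): 1 one → 0
Block 7 (100): 1 one → 0
Block 8 (000): 0 ones → 0
Block 9 (001): 1 one → 0

101010000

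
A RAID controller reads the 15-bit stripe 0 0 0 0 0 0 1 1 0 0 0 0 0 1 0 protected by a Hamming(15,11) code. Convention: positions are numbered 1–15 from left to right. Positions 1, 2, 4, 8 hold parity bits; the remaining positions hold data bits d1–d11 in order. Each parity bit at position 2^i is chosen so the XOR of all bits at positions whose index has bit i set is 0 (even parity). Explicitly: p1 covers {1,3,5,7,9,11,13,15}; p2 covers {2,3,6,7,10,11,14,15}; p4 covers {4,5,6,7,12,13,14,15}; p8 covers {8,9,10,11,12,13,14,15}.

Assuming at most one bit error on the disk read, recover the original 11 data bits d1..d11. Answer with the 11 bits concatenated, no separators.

s1 (pos 1,3,5,7,9,11,13,15): 0⊕0⊕0⊕1⊕0⊕0⊕0⊕0 = 1
s2 (pos 2,3,6,7,10,11,14,15): 0⊕0⊕0⊕1⊕0⊕0⊕1⊕0 = 0
s4 (pos 4,5,6,7,12,13,14,15): 0⊕0⊕0⊕1⊕0⊕0⊕1⊕0 = 0
s8 (pos 8,9,10,11,12,13,14,15): 1⊕0⊕0⊕0⊕0⊕0⊕1⊕0 = 0
Syndrome s8…s1 = 0001 → error at position 1.
Flip position 1: 000000110000010 → 100000110000010
Read data bits from positions 3,5,6,7,9,10,11,12,13,14,15: 00010000010

00010000010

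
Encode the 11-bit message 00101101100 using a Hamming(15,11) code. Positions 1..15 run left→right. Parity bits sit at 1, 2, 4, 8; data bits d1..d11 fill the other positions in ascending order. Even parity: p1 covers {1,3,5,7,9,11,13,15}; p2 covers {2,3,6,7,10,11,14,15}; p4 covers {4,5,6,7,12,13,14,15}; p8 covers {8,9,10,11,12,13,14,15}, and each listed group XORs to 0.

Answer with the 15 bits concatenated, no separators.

000101001101100

Place data at non-parity positions: p1 p2 0 p4 0 1 0 p8 1 1 0 1 1 0 0
p1 (pos 1,3,5,7,9,11,13,15): XOR of data positions = 0⊕0⊕0⊕1⊕0⊕1⊕0 = 0
p2 (pos 2,3,6,7,10,11,14,15): XOR of data positions = 0⊕1⊕0⊕1⊕0⊕0⊕0 = 0
p4 (pos 4,5,6,7,12,13,14,15): XOR of data positions = 0⊕1⊕0⊕1⊕1⊕0⊕0 = 1
p8 (pos 8,9,10,11,12,13,14,15): XOR of data positions = 1⊕1⊕0⊕1⊕1⊕0⊕0 = 0
Codeword: 000101001101100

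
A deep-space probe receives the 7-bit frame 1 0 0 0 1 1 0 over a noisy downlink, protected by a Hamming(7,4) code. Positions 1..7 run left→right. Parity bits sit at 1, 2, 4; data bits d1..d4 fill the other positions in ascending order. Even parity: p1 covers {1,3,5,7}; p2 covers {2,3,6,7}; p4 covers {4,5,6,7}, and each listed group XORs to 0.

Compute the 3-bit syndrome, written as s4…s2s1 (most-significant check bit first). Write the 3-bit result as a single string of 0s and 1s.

s1 (pos 1,3,5,7): 1⊕0⊕1⊕0 = 0
s2 (pos 2,3,6,7): 0⊕0⊕1⊕0 = 1
s4 (pos 4,5,6,7): 0⊕1⊕1⊕0 = 0
Syndrome s4…s1 = 010 → error at position 2.

010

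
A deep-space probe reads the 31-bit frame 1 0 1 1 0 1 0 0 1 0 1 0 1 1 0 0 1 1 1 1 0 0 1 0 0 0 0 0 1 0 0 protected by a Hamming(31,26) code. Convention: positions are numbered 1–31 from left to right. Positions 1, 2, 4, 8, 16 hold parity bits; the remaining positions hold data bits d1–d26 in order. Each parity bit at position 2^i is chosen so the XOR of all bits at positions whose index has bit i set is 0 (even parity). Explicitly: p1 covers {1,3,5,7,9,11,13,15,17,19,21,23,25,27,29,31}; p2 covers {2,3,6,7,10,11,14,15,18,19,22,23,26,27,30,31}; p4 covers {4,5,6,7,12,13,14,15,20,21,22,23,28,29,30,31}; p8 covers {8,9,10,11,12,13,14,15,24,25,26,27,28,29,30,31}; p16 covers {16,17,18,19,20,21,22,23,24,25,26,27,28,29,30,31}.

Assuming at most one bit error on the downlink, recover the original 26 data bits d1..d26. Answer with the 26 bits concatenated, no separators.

s1 (pos 1,3,5,7,9,11,13,15,17,19,21,23,25,27,29,31): 1⊕1⊕0⊕0⊕1⊕1⊕1⊕0⊕1⊕1⊕0⊕1⊕0⊕0⊕1⊕0 = 1
s2 (pos 2,3,6,7,10,11,14,15,18,19,22,23,26,27,30,31): 0⊕1⊕1⊕0⊕0⊕1⊕1⊕0⊕1⊕1⊕0⊕1⊕0⊕0⊕0⊕0 = 1
s4 (pos 4,5,6,7,12,13,14,15,20,21,22,23,28,29,30,31): 1⊕0⊕1⊕0⊕0⊕1⊕1⊕0⊕1⊕0⊕0⊕1⊕0⊕1⊕0⊕0 = 1
s8 (pos 8,9,10,11,12,13,14,15,24,25,26,27,28,29,30,31): 0⊕1⊕0⊕1⊕0⊕1⊕1⊕0⊕0⊕0⊕0⊕0⊕0⊕1⊕0⊕0 = 1
s16 (pos 16,17,18,19,20,21,22,23,24,25,26,27,28,29,30,31): 0⊕1⊕1⊕1⊕1⊕0⊕0⊕1⊕0⊕0⊕0⊕0⊕0⊕1⊕0⊕0 = 0
Syndrome s16…s1 = 01111 → error at position 15.
Flip position 15: 1011010010101100111100100000100 → 1011010010101110111100100000100
Read data bits from positions 3,5,6,7,9,10,11,12,13,14,15,17,18,19,20,21,22,23,24,25,26,27,28,29,30,31: 10101010111111100100000100

10101010111111100100000100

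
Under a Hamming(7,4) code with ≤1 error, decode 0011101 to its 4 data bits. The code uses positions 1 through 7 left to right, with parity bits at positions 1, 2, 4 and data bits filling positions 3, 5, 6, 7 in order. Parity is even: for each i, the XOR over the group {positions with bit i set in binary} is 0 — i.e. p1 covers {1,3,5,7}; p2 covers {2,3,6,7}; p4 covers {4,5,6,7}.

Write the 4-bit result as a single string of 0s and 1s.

1001

s1 (pos 1,3,5,7): 0⊕1⊕1⊕1 = 1
s2 (pos 2,3,6,7): 0⊕1⊕0⊕1 = 0
s4 (pos 4,5,6,7): 1⊕1⊕0⊕1 = 1
Syndrome s4…s1 = 101 → error at position 5.
Flip position 5: 0011101 → 0011001
Read data bits from positions 3,5,6,7: 1001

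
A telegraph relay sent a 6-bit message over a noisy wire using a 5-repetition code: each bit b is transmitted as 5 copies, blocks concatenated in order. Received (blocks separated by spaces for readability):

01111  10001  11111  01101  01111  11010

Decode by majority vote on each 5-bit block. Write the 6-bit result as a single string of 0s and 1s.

101111

Block 1 (01111): 4 ones → 1
Block 2 (10001): 2 ones → 0
Block 3 (11111): 5 ones → 1
Block 4 (01101): 3 ones → 1
Block 5 (01111): 4 ones → 1
Block 6 (11010): 3 ones → 1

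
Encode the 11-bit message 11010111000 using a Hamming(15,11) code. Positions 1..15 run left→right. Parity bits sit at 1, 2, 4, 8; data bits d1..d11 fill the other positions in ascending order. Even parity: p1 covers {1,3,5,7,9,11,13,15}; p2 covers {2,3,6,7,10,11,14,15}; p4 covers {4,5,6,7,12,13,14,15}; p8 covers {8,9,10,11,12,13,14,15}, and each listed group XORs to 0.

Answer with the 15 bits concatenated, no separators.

001110110111000

Place data at non-parity positions: p1 p2 1 p4 1 0 1 p8 0 1 1 1 0 0 0
p1 (pos 1,3,5,7,9,11,13,15): XOR of data positions = 1⊕1⊕1⊕0⊕1⊕0⊕0 = 0
p2 (pos 2,3,6,7,10,11,14,15): XOR of data positions = 1⊕0⊕1⊕1⊕1⊕0⊕0 = 0
p4 (pos 4,5,6,7,12,13,14,15): XOR of data positions = 1⊕0⊕1⊕1⊕0⊕0⊕0 = 1
p8 (pos 8,9,10,11,12,13,14,15): XOR of data positions = 0⊕1⊕1⊕1⊕0⊕0⊕0 = 1
Codeword: 001110110111000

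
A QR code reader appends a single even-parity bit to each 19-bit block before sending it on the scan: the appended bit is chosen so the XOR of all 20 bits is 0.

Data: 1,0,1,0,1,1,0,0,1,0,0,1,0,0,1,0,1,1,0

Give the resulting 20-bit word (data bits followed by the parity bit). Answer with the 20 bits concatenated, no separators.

10101100100100101101

XOR of the 19 data bits: 1⊕0⊕1⊕0⊕1⊕1⊕0⊕0⊕1⊕0⊕0⊕1⊕0⊕0⊕1⊕0⊕1⊕1⊕0 = 1
Parity bit = 1 (so all 20 bits XOR to 0).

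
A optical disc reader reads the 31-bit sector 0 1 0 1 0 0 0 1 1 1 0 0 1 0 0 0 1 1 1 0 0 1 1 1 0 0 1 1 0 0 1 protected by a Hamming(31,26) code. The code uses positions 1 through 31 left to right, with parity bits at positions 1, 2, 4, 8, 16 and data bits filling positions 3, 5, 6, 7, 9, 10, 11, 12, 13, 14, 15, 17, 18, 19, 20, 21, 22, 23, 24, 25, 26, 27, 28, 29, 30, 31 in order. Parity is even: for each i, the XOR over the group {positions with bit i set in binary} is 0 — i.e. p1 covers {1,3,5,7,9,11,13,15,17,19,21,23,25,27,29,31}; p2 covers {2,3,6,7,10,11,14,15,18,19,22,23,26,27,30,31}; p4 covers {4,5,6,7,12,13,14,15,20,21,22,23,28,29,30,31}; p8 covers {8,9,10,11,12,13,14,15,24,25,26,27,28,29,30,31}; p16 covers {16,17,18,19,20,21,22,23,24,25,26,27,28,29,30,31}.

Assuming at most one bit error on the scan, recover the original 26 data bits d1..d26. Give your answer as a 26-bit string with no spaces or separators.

00001100100011001110011001

s1 (pos 1,3,5,7,9,11,13,15,17,19,21,23,25,27,29,31): 0⊕0⊕0⊕0⊕1⊕0⊕1⊕0⊕1⊕1⊕0⊕1⊕0⊕1⊕0⊕1 = 1
s2 (pos 2,3,6,7,10,11,14,15,18,19,22,23,26,27,30,31): 1⊕0⊕0⊕0⊕1⊕0⊕0⊕0⊕1⊕1⊕1⊕1⊕0⊕1⊕0⊕1 = 0
s4 (pos 4,5,6,7,12,13,14,15,20,21,22,23,28,29,30,31): 1⊕0⊕0⊕0⊕0⊕1⊕0⊕0⊕0⊕0⊕1⊕1⊕1⊕0⊕0⊕1 = 0
s8 (pos 8,9,10,11,12,13,14,15,24,25,26,27,28,29,30,31): 1⊕1⊕1⊕0⊕0⊕1⊕0⊕0⊕1⊕0⊕0⊕1⊕1⊕0⊕0⊕1 = 0
s16 (pos 16,17,18,19,20,21,22,23,24,25,26,27,28,29,30,31): 0⊕1⊕1⊕1⊕0⊕0⊕1⊕1⊕1⊕0⊕0⊕1⊕1⊕0⊕0⊕1 = 1
Syndrome s16…s1 = 10001 → error at position 17.
Flip position 17: 0101000111001000111001110011001 → 0101000111001000011001110011001
Read data bits from positions 3,5,6,7,9,10,11,12,13,14,15,17,18,19,20,21,22,23,24,25,26,27,28,29,30,31: 00001100100011001110011001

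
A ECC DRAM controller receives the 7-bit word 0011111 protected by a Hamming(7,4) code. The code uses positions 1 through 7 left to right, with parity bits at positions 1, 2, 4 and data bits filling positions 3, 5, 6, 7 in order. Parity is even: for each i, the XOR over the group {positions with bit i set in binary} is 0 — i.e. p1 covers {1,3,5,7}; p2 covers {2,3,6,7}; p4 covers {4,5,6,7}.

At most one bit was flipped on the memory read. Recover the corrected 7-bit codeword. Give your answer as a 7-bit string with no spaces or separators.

0001111

s1 (pos 1,3,5,7): 0⊕1⊕1⊕1 = 1
s2 (pos 2,3,6,7): 0⊕1⊕1⊕1 = 1
s4 (pos 4,5,6,7): 1⊕1⊕1⊕1 = 0
Syndrome s4…s1 = 011 → error at position 3.
Flip position 3: 0011111 → 0001111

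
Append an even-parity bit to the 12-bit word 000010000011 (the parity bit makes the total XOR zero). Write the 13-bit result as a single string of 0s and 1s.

0000100000111

XOR of the 12 data bits: 0⊕0⊕0⊕0⊕1⊕0⊕0⊕0⊕0⊕0⊕1⊕1 = 1
Parity bit = 1 (so all 13 bits XOR to 0).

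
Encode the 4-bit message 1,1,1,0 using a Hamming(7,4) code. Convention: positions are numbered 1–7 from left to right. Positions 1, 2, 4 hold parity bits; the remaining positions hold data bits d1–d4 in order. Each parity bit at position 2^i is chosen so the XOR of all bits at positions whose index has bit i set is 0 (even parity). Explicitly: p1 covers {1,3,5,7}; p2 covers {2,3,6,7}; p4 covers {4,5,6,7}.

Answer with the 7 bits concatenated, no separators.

Place data at non-parity positions: p1 p2 1 p4 1 1 0
p1 (pos 1,3,5,7): XOR of data positions = 1⊕1⊕0 = 0
p2 (pos 2,3,6,7): XOR of data positions = 1⊕1⊕0 = 0
p4 (pos 4,5,6,7): XOR of data positions = 1⊕1⊕0 = 0
Codeword: 0010110

0010110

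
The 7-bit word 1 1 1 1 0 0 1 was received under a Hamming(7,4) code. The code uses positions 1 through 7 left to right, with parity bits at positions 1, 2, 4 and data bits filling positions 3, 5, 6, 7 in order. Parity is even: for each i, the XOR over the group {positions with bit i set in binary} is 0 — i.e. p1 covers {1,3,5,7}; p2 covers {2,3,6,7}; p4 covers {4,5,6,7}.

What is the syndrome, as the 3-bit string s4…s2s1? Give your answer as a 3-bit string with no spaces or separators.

011

s1 (pos 1,3,5,7): 1⊕1⊕0⊕1 = 1
s2 (pos 2,3,6,7): 1⊕1⊕0⊕1 = 1
s4 (pos 4,5,6,7): 1⊕0⊕0⊕1 = 0
Syndrome s4…s1 = 011 → error at position 3.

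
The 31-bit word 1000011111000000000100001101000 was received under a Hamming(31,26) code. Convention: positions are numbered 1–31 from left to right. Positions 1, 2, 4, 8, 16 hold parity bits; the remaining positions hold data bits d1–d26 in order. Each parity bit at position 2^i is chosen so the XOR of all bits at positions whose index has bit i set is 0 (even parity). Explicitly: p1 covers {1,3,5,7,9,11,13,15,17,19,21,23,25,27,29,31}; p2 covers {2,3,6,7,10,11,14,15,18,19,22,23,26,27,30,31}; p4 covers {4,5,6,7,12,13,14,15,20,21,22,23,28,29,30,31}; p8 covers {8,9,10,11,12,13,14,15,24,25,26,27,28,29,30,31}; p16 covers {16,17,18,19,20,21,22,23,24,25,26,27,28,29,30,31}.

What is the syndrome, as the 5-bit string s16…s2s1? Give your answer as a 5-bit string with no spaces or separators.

s1 (pos 1,3,5,7,9,11,13,15,17,19,21,23,25,27,29,31): 1⊕0⊕0⊕1⊕1⊕0⊕0⊕0⊕0⊕0⊕0⊕0⊕1⊕0⊕0⊕0 = 0
s2 (pos 2,3,6,7,10,11,14,15,18,19,22,23,26,27,30,31): 0⊕0⊕1⊕1⊕1⊕0⊕0⊕0⊕0⊕0⊕0⊕0⊕1⊕0⊕0⊕0 = 0
s4 (pos 4,5,6,7,12,13,14,15,20,21,22,23,28,29,30,31): 0⊕0⊕1⊕1⊕0⊕0⊕0⊕0⊕1⊕0⊕0⊕0⊕1⊕0⊕0⊕0 = 0
s8 (pos 8,9,10,11,12,13,14,15,24,25,26,27,28,29,30,31): 1⊕1⊕1⊕0⊕0⊕0⊕0⊕0⊕0⊕1⊕1⊕0⊕1⊕0⊕0⊕0 = 0
s16 (pos 16,17,18,19,20,21,22,23,24,25,26,27,28,29,30,31): 0⊕0⊕0⊕0⊕1⊕0⊕0⊕0⊕0⊕1⊕1⊕0⊕1⊕0⊕0⊕0 = 0
Syndrome s16…s1 = 00000 → no error.

00000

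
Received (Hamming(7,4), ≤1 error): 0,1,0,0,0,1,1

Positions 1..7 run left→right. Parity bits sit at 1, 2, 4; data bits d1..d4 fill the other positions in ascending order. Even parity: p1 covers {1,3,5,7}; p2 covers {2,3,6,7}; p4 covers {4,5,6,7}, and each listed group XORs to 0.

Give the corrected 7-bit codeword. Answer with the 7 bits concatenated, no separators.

s1 (pos 1,3,5,7): 0⊕0⊕0⊕1 = 1
s2 (pos 2,3,6,7): 1⊕0⊕1⊕1 = 1
s4 (pos 4,5,6,7): 0⊕0⊕1⊕1 = 0
Syndrome s4…s1 = 011 → error at position 3.
Flip position 3: 0100011 → 0110011

0110011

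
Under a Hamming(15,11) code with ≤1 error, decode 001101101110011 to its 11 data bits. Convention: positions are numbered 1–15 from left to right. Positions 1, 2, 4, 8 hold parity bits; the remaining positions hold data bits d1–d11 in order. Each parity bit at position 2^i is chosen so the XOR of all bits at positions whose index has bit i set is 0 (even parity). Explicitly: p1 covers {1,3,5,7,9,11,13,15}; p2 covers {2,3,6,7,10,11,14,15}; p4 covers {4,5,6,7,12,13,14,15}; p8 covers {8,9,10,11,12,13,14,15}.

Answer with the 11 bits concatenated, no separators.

10111110010

s1 (pos 1,3,5,7,9,11,13,15): 0⊕1⊕0⊕1⊕1⊕1⊕0⊕1 = 1
s2 (pos 2,3,6,7,10,11,14,15): 0⊕1⊕1⊕1⊕1⊕1⊕1⊕1 = 1
s4 (pos 4,5,6,7,12,13,14,15): 1⊕0⊕1⊕1⊕0⊕0⊕1⊕1 = 1
s8 (pos 8,9,10,11,12,13,14,15): 0⊕1⊕1⊕1⊕0⊕0⊕1⊕1 = 1
Syndrome s8…s1 = 1111 → error at position 15.
Flip position 15: 001101101110011 → 001101101110010
Read data bits from positions 3,5,6,7,9,10,11,12,13,14,15: 10111110010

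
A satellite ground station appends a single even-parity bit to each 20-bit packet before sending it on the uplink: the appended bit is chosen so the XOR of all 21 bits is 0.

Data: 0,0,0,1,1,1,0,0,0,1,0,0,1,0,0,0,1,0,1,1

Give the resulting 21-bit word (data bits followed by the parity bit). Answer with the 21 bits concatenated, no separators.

XOR of the 20 data bits: 0⊕0⊕0⊕1⊕1⊕1⊕0⊕0⊕0⊕1⊕0⊕0⊕1⊕0⊕0⊕0⊕1⊕0⊕1⊕1 = 0
Parity bit = 0 (so all 21 bits XOR to 0).

000111000100100010110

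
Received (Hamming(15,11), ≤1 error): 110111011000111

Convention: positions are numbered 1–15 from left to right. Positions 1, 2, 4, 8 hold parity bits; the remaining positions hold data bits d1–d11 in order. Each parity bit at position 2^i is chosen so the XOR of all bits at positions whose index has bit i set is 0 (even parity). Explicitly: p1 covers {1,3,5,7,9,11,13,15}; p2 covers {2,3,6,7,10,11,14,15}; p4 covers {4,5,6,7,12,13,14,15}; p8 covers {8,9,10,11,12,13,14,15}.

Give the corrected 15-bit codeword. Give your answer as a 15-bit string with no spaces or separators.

110111010000111

s1 (pos 1,3,5,7,9,11,13,15): 1⊕0⊕1⊕0⊕1⊕0⊕1⊕1 = 1
s2 (pos 2,3,6,7,10,11,14,15): 1⊕0⊕1⊕0⊕0⊕0⊕1⊕1 = 0
s4 (pos 4,5,6,7,12,13,14,15): 1⊕1⊕1⊕0⊕0⊕1⊕1⊕1 = 0
s8 (pos 8,9,10,11,12,13,14,15): 1⊕1⊕0⊕0⊕0⊕1⊕1⊕1 = 1
Syndrome s8…s1 = 1001 → error at position 9.
Flip position 9: 110111011000111 → 110111010000111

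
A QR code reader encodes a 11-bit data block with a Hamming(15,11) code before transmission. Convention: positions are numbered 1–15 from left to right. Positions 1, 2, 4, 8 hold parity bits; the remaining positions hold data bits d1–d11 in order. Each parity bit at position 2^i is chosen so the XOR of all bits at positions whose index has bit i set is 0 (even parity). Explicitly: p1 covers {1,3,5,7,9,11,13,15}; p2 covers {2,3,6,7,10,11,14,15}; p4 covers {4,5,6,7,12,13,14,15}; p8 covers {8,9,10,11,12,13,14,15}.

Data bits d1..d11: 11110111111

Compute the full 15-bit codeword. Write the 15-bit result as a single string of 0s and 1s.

Place data at non-parity positions: p1 p2 1 p4 1 1 1 p8 0 1 1 1 1 1 1
p1 (pos 1,3,5,7,9,11,13,15): XOR of data positions = 1⊕1⊕1⊕0⊕1⊕1⊕1 = 0
p2 (pos 2,3,6,7,10,11,14,15): XOR of data positions = 1⊕1⊕1⊕1⊕1⊕1⊕1 = 1
p4 (pos 4,5,6,7,12,13,14,15): XOR of data positions = 1⊕1⊕1⊕1⊕1⊕1⊕1 = 1
p8 (pos 8,9,10,11,12,13,14,15): XOR of data positions = 0⊕1⊕1⊕1⊕1⊕1⊕1 = 0
Codeword: 011111100111111

011111100111111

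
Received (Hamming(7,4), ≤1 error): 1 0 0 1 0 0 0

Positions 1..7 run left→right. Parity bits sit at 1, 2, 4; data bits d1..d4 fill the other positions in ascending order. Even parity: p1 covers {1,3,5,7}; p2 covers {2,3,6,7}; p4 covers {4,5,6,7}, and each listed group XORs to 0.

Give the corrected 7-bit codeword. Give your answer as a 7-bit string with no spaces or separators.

1001100

s1 (pos 1,3,5,7): 1⊕0⊕0⊕0 = 1
s2 (pos 2,3,6,7): 0⊕0⊕0⊕0 = 0
s4 (pos 4,5,6,7): 1⊕0⊕0⊕0 = 1
Syndrome s4…s1 = 101 → error at position 5.
Flip position 5: 1001000 → 1001100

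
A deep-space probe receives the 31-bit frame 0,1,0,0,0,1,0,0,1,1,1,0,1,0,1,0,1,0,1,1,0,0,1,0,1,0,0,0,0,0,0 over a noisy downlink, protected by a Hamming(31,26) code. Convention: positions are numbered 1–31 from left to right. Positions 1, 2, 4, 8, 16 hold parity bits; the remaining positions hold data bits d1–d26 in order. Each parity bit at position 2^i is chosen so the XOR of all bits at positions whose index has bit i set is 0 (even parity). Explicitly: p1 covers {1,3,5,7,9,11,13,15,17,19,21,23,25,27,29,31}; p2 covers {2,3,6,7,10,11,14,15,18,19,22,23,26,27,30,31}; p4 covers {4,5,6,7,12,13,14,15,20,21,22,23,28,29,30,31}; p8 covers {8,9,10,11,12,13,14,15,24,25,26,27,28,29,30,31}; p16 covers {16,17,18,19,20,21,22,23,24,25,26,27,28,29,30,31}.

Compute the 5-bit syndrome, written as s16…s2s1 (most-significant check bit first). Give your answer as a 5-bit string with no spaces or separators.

s1 (pos 1,3,5,7,9,11,13,15,17,19,21,23,25,27,29,31): 0⊕0⊕0⊕0⊕1⊕1⊕1⊕1⊕1⊕1⊕0⊕1⊕1⊕0⊕0⊕0 = 0
s2 (pos 2,3,6,7,10,11,14,15,18,19,22,23,26,27,30,31): 1⊕0⊕1⊕0⊕1⊕1⊕0⊕1⊕0⊕1⊕0⊕1⊕0⊕0⊕0⊕0 = 1
s4 (pos 4,5,6,7,12,13,14,15,20,21,22,23,28,29,30,31): 0⊕0⊕1⊕0⊕0⊕1⊕0⊕1⊕1⊕0⊕0⊕1⊕0⊕0⊕0⊕0 = 1
s8 (pos 8,9,10,11,12,13,14,15,24,25,26,27,28,29,30,31): 0⊕1⊕1⊕1⊕0⊕1⊕0⊕1⊕0⊕1⊕0⊕0⊕0⊕0⊕0⊕0 = 0
s16 (pos 16,17,18,19,20,21,22,23,24,25,26,27,28,29,30,31): 0⊕1⊕0⊕1⊕1⊕0⊕0⊕1⊕0⊕1⊕0⊕0⊕0⊕0⊕0⊕0 = 1
Syndrome s16…s1 = 10110 → error at position 22.

10110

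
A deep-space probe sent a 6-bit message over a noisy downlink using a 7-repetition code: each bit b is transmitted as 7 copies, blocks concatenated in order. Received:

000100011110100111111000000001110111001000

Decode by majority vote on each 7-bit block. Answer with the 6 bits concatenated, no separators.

011010

Block 1 (0001000): 1 one → 0
Block 2 (1111010): 5 ones → 1
Block 3 (0111111): 6 ones → 1
Block 4 (0000000): 0 ones → 0
Block 5 (0111011): 5 ones → 1
Block 6 (1001000): 2 ones → 0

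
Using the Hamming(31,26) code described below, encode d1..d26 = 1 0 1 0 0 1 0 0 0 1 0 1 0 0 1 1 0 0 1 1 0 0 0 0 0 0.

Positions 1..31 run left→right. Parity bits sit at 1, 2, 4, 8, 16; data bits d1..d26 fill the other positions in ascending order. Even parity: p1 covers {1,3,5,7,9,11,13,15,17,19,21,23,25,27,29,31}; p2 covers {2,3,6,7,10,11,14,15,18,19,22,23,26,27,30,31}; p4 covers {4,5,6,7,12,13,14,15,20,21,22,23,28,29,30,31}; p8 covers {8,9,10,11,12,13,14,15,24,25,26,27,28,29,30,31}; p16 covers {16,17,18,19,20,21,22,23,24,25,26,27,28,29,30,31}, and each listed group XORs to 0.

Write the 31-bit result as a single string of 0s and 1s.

Place data at non-parity positions: p1 p2 1 p4 0 1 0 p8 0 1 0 0 0 1 0 p16 1 0 0 1 1 0 0 1 1 0 0 0 0 0 0
p1 (pos 1,3,5,7,9,11,13,15,17,19,21,23,25,27,29,31): XOR of data positions = 1⊕0⊕0⊕0⊕0⊕0⊕0⊕1⊕0⊕1⊕0⊕1⊕0⊕0⊕0 = 0
p2 (pos 2,3,6,7,10,11,14,15,18,19,22,23,26,27,30,31): XOR of data positions = 1⊕1⊕0⊕1⊕0⊕1⊕0⊕0⊕0⊕0⊕0⊕0⊕0⊕0⊕0 = 0
p4 (pos 4,5,6,7,12,13,14,15,20,21,22,23,28,29,30,31): XOR of data positions = 0⊕1⊕0⊕0⊕0⊕1⊕0⊕1⊕1⊕0⊕0⊕0⊕0⊕0⊕0 = 0
p8 (pos 8,9,10,11,12,13,14,15,24,25,26,27,28,29,30,31): XOR of data positions = 0⊕1⊕0⊕0⊕0⊕1⊕0⊕1⊕1⊕0⊕0⊕0⊕0⊕0⊕0 = 0
p16 (pos 16,17,18,19,20,21,22,23,24,25,26,27,28,29,30,31): XOR of data positions = 1⊕0⊕0⊕1⊕1⊕0⊕0⊕1⊕1⊕0⊕0⊕0⊕0⊕0⊕0 = 1
Codeword: 0010010001000101100110011000000

0010010001000101100110011000000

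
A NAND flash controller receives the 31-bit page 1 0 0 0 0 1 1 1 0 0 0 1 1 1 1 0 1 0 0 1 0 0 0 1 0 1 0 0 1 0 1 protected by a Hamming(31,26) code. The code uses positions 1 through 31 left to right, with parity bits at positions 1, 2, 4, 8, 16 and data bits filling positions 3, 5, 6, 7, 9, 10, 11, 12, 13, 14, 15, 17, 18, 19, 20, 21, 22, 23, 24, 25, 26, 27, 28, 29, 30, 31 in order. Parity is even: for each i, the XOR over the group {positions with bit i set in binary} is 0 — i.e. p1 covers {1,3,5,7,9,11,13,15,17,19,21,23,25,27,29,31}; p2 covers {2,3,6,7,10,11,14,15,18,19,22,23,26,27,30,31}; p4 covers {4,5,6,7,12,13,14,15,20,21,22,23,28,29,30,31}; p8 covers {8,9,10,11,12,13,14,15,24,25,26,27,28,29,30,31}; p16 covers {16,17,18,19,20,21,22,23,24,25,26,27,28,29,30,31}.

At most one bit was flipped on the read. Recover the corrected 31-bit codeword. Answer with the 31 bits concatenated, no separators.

s1 (pos 1,3,5,7,9,11,13,15,17,19,21,23,25,27,29,31): 1⊕0⊕0⊕1⊕0⊕0⊕1⊕1⊕1⊕0⊕0⊕0⊕0⊕0⊕1⊕1 = 1
s2 (pos 2,3,6,7,10,11,14,15,18,19,22,23,26,27,30,31): 0⊕0⊕1⊕1⊕0⊕0⊕1⊕1⊕0⊕0⊕0⊕0⊕1⊕0⊕0⊕1 = 0
s4 (pos 4,5,6,7,12,13,14,15,20,21,22,23,28,29,30,31): 0⊕0⊕1⊕1⊕1⊕1⊕1⊕1⊕1⊕0⊕0⊕0⊕0⊕1⊕0⊕1 = 1
s8 (pos 8,9,10,11,12,13,14,15,24,25,26,27,28,29,30,31): 1⊕0⊕0⊕0⊕1⊕1⊕1⊕1⊕1⊕0⊕1⊕0⊕0⊕1⊕0⊕1 = 1
s16 (pos 16,17,18,19,20,21,22,23,24,25,26,27,28,29,30,31): 0⊕1⊕0⊕0⊕1⊕0⊕0⊕0⊕1⊕0⊕1⊕0⊕0⊕1⊕0⊕1 = 0
Syndrome s16…s1 = 01101 → error at position 13.
Flip position 13: 1000011100011110100100010100101 → 1000011100010110100100010100101

1000011100010110100100010100101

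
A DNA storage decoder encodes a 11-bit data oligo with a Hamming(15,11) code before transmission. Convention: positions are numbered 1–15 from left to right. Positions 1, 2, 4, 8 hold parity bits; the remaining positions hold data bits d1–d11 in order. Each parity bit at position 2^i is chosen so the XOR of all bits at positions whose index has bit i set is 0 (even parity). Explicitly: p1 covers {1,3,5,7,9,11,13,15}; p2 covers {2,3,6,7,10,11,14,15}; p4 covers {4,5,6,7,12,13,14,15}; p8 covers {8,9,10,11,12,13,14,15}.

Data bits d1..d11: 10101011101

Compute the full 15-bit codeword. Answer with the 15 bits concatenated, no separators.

Place data at non-parity positions: p1 p2 1 p4 0 1 0 p8 1 0 1 1 1 0 1
p1 (pos 1,3,5,7,9,11,13,15): XOR of data positions = 1⊕0⊕0⊕1⊕1⊕1⊕1 = 1
p2 (pos 2,3,6,7,10,11,14,15): XOR of data positions = 1⊕1⊕0⊕0⊕1⊕0⊕1 = 0
p4 (pos 4,5,6,7,12,13,14,15): XOR of data positions = 0⊕1⊕0⊕1⊕1⊕0⊕1 = 0
p8 (pos 8,9,10,11,12,13,14,15): XOR of data positions = 1⊕0⊕1⊕1⊕1⊕0⊕1 = 1
Codeword: 101001011011101

101001011011101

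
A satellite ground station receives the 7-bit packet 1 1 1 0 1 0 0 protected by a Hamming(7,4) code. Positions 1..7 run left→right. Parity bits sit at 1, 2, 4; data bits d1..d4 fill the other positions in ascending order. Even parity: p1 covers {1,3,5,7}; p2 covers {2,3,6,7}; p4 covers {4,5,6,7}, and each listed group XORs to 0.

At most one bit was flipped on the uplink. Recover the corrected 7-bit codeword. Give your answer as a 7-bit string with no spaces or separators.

1110000

s1 (pos 1,3,5,7): 1⊕1⊕1⊕0 = 1
s2 (pos 2,3,6,7): 1⊕1⊕0⊕0 = 0
s4 (pos 4,5,6,7): 0⊕1⊕0⊕0 = 1
Syndrome s4…s1 = 101 → error at position 5.
Flip position 5: 1110100 → 1110000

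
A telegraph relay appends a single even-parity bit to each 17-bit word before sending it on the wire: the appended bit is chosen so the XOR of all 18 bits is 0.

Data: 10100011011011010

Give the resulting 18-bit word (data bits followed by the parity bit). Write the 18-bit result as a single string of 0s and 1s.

101000110110110101

XOR of the 17 data bits: 1⊕0⊕1⊕0⊕0⊕0⊕1⊕1⊕0⊕1⊕1⊕0⊕1⊕1⊕0⊕1⊕0 = 1
Parity bit = 1 (so all 18 bits XOR to 0).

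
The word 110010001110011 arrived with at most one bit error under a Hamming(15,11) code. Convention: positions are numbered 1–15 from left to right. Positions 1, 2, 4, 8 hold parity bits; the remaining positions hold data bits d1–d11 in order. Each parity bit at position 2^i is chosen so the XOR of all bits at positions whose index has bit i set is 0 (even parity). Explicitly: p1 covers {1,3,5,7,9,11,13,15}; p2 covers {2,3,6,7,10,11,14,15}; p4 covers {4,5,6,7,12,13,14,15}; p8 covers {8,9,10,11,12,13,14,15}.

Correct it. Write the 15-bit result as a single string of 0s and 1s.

s1 (pos 1,3,5,7,9,11,13,15): 1⊕0⊕1⊕0⊕1⊕1⊕0⊕1 = 1
s2 (pos 2,3,6,7,10,11,14,15): 1⊕0⊕0⊕0⊕1⊕1⊕1⊕1 = 1
s4 (pos 4,5,6,7,12,13,14,15): 0⊕1⊕0⊕0⊕0⊕0⊕1⊕1 = 1
s8 (pos 8,9,10,11,12,13,14,15): 0⊕1⊕1⊕1⊕0⊕0⊕1⊕1 = 1
Syndrome s8…s1 = 1111 → error at position 15.
Flip position 15: 110010001110011 → 110010001110010

110010001110010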